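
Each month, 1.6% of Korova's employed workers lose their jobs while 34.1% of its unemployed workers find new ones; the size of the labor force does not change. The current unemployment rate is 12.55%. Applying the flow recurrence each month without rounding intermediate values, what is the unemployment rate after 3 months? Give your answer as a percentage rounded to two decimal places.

With a fixed labor force, u_{t+1} = u_t + s·(1−u_t) − f·u_t = u_t·(1−s−f) + s.
Here 1−s−f = 0.643 and s = 0.016.
u_1 = 0.125500 × 0.643 + 0.016 = 0.096697.
u_2 = 0.096697 × 0.643 + 0.016 = 0.078176.
u_3 = 0.078176 × 0.643 + 0.016 = 0.066267.

Unemployment rate after three months ≈ 6.63%.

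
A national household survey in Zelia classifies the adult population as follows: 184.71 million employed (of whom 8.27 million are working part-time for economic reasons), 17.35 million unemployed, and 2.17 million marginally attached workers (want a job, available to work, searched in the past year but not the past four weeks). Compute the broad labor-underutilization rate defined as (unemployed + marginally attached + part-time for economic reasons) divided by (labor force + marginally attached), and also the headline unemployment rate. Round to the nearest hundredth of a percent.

Labor force = 184.71 + 17.35 = 202.06 million.
Numerator = 17.35 + 2.17 + 8.27 = 27.79 million.
Denominator = 202.06 + 2.17 = 204.23 million.
Broad rate = 27.79 / 204.23 = 13.61%.
Headline unemployment rate = 17.35 / 202.06 = 8.59%.

Broad underutilization rate ≈ 13.61%; headline unemployment rate ≈ 8.59%.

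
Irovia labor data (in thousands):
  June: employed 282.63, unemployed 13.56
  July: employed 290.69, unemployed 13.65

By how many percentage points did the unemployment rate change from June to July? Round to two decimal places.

June: labor force = 282.63 + 13.56 = 296.19; u = 13.56/296.19 = 4.58%.
July: labor force = 290.69 + 13.65 = 304.34; u = 13.65/304.34 = 4.49%.
Change = 4.49% − 4.58% = −0.09 pp.

The unemployment rate changed by −0.09 percentage points.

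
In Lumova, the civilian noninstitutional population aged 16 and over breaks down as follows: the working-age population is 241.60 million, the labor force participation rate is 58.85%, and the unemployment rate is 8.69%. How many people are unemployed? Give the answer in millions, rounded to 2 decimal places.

About 12.36 million are unemployed.

Labor force = 0.5885 × 241.60 = 142.18 million.
Unemployed = 0.0869 × 142.18 ≈ 12.36 million.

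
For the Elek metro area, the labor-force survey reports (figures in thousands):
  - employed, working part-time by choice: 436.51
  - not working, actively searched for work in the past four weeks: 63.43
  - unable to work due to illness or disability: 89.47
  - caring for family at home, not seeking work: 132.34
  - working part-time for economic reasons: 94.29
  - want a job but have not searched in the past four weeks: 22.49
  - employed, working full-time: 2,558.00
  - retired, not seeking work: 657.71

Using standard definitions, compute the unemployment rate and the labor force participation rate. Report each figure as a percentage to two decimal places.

Unemployment rate ≈ 2.01%; labor force participation rate ≈ 77.75%.

Employed = 436.51 + 94.29 + 2,558.00 = 3,088.80 thousand (anyone who worked, including part-time for economic reasons, counts as employed).
Unemployed = 63.43 thousand.
Labor force = 3,088.80 + 63.43 = 3,152.23 thousand.
Not in labor force = 89.47 + 132.34 + 22.49 + 657.71 = 902.01 thousand (those not working and not actively searching are outside the labor force — including those who want a job but have given up searching).
Civilian working-age population = 3,152.23 + 902.01 = 4,054.24 thousand.
Unemployment rate = 63.43 / 3,152.23 = 2.01%.
Labor force participation rate = 3,152.23 / 4,054.24 = 77.75%.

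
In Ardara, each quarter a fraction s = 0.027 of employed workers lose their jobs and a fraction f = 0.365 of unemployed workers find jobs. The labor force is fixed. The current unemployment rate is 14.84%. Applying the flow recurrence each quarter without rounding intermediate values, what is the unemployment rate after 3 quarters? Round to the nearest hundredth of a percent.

With a fixed labor force, u_{t+1} = u_t + s·(1−u_t) − f·u_t = u_t·(1−s−f) + s.
Here 1−s−f = 0.608 and s = 0.027.
u_1 = 0.148400 × 0.608 + 0.027 = 0.117227.
u_2 = 0.117227 × 0.608 + 0.027 = 0.098274.
u_3 = 0.098274 × 0.608 + 0.027 = 0.086751.

Unemployment rate after three quarters ≈ 8.68%.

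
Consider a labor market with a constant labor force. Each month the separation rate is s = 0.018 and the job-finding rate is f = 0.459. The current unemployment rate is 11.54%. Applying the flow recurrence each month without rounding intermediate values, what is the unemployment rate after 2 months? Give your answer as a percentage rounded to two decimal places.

With a fixed labor force, u_{t+1} = u_t + s·(1−u_t) − f·u_t = u_t·(1−s−f) + s.
Here 1−s−f = 0.523 and s = 0.018.
u_1 = 0.115400 × 0.523 + 0.018 = 0.078354.
u_2 = 0.078354 × 0.523 + 0.018 = 0.058979.

Unemployment rate after two months ≈ 5.90%.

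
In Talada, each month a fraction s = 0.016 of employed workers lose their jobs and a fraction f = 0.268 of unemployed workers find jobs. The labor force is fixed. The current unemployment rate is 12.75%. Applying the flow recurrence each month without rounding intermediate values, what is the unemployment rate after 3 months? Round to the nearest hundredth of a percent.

Unemployment rate after three months ≈ 8.25%.

With a fixed labor force, u_{t+1} = u_t + s·(1−u_t) − f·u_t = u_t·(1−s−f) + s.
Here 1−s−f = 0.716 and s = 0.016.
u_1 = 0.127500 × 0.716 + 0.016 = 0.107290.
u_2 = 0.107290 × 0.716 + 0.016 = 0.092820.
u_3 = 0.092820 × 0.716 + 0.016 = 0.082459.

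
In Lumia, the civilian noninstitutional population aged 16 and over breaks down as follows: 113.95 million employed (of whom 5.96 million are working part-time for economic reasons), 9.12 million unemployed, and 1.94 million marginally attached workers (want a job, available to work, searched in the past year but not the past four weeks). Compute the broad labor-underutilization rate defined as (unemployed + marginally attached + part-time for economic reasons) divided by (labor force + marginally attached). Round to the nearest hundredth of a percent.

Labor force = 113.95 + 9.12 = 123.07 million.
Numerator = 9.12 + 1.94 + 5.96 = 17.02 million.
Denominator = 123.07 + 1.94 = 125.01 million.
Broad rate = 17.02 / 125.01 = 13.61%.

Broad underutilization rate ≈ 13.61%.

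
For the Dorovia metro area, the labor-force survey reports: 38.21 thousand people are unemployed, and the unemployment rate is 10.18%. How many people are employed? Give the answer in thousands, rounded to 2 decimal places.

Labor force = U / u = 38.21 / 0.1018 ≈ 375.34 thousand.
Employed = labor force − unemployed = 375.34 − 38.21 = 337.13 thousand.

About 337.13 thousand are employed.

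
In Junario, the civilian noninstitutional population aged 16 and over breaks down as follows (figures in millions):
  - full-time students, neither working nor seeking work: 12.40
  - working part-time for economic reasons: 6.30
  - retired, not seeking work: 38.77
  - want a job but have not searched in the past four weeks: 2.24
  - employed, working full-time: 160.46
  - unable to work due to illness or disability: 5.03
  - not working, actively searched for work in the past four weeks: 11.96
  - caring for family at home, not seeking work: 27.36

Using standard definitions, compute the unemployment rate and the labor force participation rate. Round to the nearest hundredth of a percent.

Unemployment rate ≈ 6.69%; labor force participation rate ≈ 67.56%.

Employed = 6.30 + 160.46 = 166.76 million (anyone who worked, including part-time for economic reasons, counts as employed).
Unemployed = 11.96 million.
Labor force = 166.76 + 11.96 = 178.72 million.
Not in labor force = 12.40 + 38.77 + 2.24 + 5.03 + 27.36 = 85.80 million (those not working and not actively searching are outside the labor force — including those who want a job but have given up searching).
Civilian working-age population = 178.72 + 85.80 = 264.52 million.
Unemployment rate = 11.96 / 178.72 = 6.69%.
Labor force participation rate = 178.72 / 264.52 = 67.56%.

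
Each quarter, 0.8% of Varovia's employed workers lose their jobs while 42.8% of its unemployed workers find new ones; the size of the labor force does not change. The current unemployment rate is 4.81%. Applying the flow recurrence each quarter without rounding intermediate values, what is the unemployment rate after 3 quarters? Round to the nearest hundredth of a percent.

Unemployment rate after three quarters ≈ 2.37%.

With a fixed labor force, u_{t+1} = u_t + s·(1−u_t) − f·u_t = u_t·(1−s−f) + s.
Here 1−s−f = 0.564 and s = 0.008.
u_1 = 0.048100 × 0.564 + 0.008 = 0.035128.
u_2 = 0.035128 × 0.564 + 0.008 = 0.027812.
u_3 = 0.027812 × 0.564 + 0.008 = 0.023686.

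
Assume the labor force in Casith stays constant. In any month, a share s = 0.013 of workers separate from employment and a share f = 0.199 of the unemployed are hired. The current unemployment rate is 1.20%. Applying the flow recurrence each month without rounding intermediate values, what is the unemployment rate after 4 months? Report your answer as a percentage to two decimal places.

With a fixed labor force, u_{t+1} = u_t + s·(1−u_t) − f·u_t = u_t·(1−s−f) + s.
Here 1−s−f = 0.788 and s = 0.013.
u_1 = 0.012000 × 0.788 + 0.013 = 0.022456.
u_2 = 0.022456 × 0.788 + 0.013 = 0.030695.
u_3 = 0.030695 × 0.788 + 0.013 = 0.037188.
u_4 = 0.037188 × 0.788 + 0.013 = 0.042304.

Unemployment rate after four months ≈ 4.23%.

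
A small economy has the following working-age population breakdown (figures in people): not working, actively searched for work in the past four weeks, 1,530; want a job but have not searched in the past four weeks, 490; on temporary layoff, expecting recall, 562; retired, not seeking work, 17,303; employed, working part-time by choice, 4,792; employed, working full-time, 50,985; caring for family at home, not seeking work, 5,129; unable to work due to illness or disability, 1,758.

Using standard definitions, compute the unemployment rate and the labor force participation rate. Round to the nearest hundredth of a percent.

Employed = 4,792 + 50,985 = 55,777.
Unemployed = 1,530 + 562 = 2,092 (jobless and actively searching, or on temporary layoff).
Labor force = 55,777 + 2,092 = 57,869.
Not in labor force = 490 + 17,303 + 5,129 + 1,758 = 24,680 (those not working and not actively searching are outside the labor force — including those who want a job but have given up searching).
Civilian working-age population = 57,869 + 24,680 = 82,549.
Unemployment rate = 2,092 / 57,869 = 3.62%.
Labor force participation rate = 57,869 / 82,549 = 70.10%.

Unemployment rate ≈ 3.62%; labor force participation rate ≈ 70.10%.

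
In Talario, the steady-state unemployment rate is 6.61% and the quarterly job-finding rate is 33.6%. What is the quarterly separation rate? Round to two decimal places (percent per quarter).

From u* = s/(s+f): s = u·f/(1−u).
s = 0.0661 × 33.6 / (1 − 0.0661) = 2.2210 / 0.9339 ≈ 2.38% per quarter.

Separation rate ≈ 2.38% per quarter.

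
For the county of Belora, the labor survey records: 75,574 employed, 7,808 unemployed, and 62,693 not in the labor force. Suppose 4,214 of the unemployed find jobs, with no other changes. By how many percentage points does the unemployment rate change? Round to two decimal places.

Initially, labor force = 75,574 + 7,808 = 83,382, so u = 7,808/83,382 = 9.36%.
After the change, unemployed falls and employed rises by 4,214; labor force unchanged → E = 79,788, U = 3,594, labor force = 83,382.
New unemployment rate = 3,594 / 83,382 = 4.31%.
Change = 4.31% − 9.36% = −5.05 percentage points.

The unemployment rate changes by −5.05 percentage points.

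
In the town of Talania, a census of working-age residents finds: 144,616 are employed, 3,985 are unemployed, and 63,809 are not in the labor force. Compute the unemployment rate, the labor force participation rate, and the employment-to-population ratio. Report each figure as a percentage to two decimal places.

Labor force = employed + unemployed = 144,616 + 3,985 = 148,601.
Working-age population = 148,601 + 63,809 = 212,410.
Unemployment rate = 3,985 / 148,601 = 2.68%.
Labor force participation rate = 148,601 / 212,410 = 69.96%.
Employment-population ratio = 144,616 / 212,410 = 68.08%.

Unemployment rate ≈ 2.68%; labor force participation rate ≈ 69.96%; employment-population ratio ≈ 68.08%.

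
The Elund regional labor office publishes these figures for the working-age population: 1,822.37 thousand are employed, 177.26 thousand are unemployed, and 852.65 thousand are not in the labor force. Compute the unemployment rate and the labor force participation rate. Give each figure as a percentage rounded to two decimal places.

Unemployment rate ≈ 8.86%; labor force participation rate ≈ 70.11%.

Labor force = employed + unemployed = 1,822.37 + 177.26 = 1,999.63 thousand.
Working-age population = 1,999.63 + 852.65 = 2,852.28 thousand.
Unemployment rate = 177.26 / 1,999.63 = 8.86%.
Labor force participation rate = 1,999.63 / 2,852.28 = 70.11%.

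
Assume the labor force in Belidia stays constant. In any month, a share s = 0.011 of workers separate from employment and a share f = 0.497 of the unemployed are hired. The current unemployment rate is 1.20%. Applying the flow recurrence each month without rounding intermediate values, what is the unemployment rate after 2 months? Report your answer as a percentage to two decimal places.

Unemployment rate after two months ≈ 1.93%.

With a fixed labor force, u_{t+1} = u_t + s·(1−u_t) − f·u_t = u_t·(1−s−f) + s.
Here 1−s−f = 0.492 and s = 0.011.
u_1 = 0.012000 × 0.492 + 0.011 = 0.016904.
u_2 = 0.016904 × 0.492 + 0.011 = 0.019317.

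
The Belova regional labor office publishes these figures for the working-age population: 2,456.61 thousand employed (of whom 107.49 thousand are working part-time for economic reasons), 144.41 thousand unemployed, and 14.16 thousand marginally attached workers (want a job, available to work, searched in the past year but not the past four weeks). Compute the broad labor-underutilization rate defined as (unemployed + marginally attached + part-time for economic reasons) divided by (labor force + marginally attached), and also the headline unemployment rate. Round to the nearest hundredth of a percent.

Labor force = 2,456.61 + 144.41 = 2,601.02 thousand.
Numerator = 144.41 + 14.16 + 107.49 = 266.06 thousand.
Denominator = 2,601.02 + 14.16 = 2,615.18 thousand.
Broad rate = 266.06 / 2,615.18 = 10.17%.
Headline unemployment rate = 144.41 / 2,601.02 = 5.55%.

Broad underutilization rate ≈ 10.17%; headline unemployment rate ≈ 5.55%.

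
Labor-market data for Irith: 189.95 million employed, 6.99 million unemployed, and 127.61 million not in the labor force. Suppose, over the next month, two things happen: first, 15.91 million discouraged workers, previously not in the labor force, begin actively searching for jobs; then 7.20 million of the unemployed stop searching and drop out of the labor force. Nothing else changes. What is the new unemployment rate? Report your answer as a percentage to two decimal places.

Initially, labor force = 189.95 + 6.99 = 196.94 million, so u = 6.99/196.94 = 3.55%.
After the first change, unemployed and labor force both rise by 15.91 → E = 189.95, U = 22.90, labor force = 212.85 million.
After the second change, unemployed and labor force both fall by 7.20 → E = 189.95, U = 15.70, labor force = 205.65 million.
New unemployment rate = 15.70 / 205.65 = 7.63%.

New unemployment rate ≈ 7.63%.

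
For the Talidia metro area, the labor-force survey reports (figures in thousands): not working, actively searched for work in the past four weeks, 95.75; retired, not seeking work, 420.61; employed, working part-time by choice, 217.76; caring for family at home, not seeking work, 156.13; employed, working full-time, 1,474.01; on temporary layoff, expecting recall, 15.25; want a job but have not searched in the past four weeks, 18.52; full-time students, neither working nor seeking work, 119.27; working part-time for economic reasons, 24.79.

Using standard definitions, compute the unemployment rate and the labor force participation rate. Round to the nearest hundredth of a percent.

Unemployment rate ≈ 6.07%; labor force participation rate ≈ 71.89%.

Employed = 217.76 + 1,474.01 + 24.79 = 1,716.56 thousand (anyone who worked, including part-time for economic reasons, counts as employed).
Unemployed = 95.75 + 15.25 = 111.00 thousand (jobless and actively searching, or on temporary layoff).
Labor force = 1,716.56 + 111.00 = 1,827.56 thousand.
Not in labor force = 420.61 + 156.13 + 18.52 + 119.27 = 714.53 thousand (those not working and not actively searching are outside the labor force — including those who want a job but have given up searching).
Civilian working-age population = 1,827.56 + 714.53 = 2,542.09 thousand.
Unemployment rate = 111.00 / 1,827.56 = 6.07%.
Labor force participation rate = 1,827.56 / 2,542.09 = 71.89%.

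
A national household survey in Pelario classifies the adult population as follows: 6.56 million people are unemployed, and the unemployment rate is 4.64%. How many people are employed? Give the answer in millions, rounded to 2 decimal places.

About 134.82 million are employed.

Labor force = U / u = 6.56 / 0.0464 ≈ 141.38 million.
Employed = labor force − unemployed = 141.38 − 6.56 = 134.82 million.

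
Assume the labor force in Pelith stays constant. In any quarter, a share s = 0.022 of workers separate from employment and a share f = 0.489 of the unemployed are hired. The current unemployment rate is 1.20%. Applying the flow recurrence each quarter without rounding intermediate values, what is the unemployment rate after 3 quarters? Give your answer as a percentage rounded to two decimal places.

With a fixed labor force, u_{t+1} = u_t + s·(1−u_t) − f·u_t = u_t·(1−s−f) + s.
Here 1−s−f = 0.489 and s = 0.022.
u_1 = 0.012000 × 0.489 + 0.022 = 0.027868.
u_2 = 0.027868 × 0.489 + 0.022 = 0.035627.
u_3 = 0.035627 × 0.489 + 0.022 = 0.039422.

Unemployment rate after three quarters ≈ 3.94%.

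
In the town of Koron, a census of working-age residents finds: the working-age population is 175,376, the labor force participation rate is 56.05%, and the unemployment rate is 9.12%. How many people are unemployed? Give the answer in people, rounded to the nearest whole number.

Labor force = 0.5605 × 175,376 = 98,298.
Unemployed = 0.0912 × 98,298 ≈ 8,965.

About 8,965 are unemployed.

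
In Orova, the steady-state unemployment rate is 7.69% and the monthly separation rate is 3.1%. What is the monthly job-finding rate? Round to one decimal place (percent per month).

From u* = s/(s+f): f = s·(1−u)/u.
f = 3.1 × (1 − 0.0769) / 0.0769 = 2.8616 / 0.0769 ≈ 37.2% per month.

Job-finding rate ≈ 37.2% per month.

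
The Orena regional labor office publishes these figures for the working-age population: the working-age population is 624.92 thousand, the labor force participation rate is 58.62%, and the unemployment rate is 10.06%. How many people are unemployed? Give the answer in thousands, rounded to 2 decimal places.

About 36.85 thousand are unemployed.

Labor force = 0.5862 × 624.92 = 366.33 thousand.
Unemployed = 0.1006 × 366.33 ≈ 36.85 thousand.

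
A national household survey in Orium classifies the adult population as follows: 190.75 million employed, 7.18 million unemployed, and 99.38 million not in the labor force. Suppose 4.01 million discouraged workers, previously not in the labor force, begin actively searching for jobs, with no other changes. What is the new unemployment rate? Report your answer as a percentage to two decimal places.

Initially, labor force = 190.75 + 7.18 = 197.93 million, so u = 7.18/197.93 = 3.63%.
After the change, unemployed and labor force both rise by 4.01 → E = 190.75, U = 11.19, labor force = 201.94 million.
New unemployment rate = 11.19 / 201.94 = 5.54%.

New unemployment rate ≈ 5.54%.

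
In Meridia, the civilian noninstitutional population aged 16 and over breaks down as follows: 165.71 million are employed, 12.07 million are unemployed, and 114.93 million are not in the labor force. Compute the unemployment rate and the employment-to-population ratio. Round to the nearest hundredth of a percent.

Unemployment rate ≈ 6.79%; employment-population ratio ≈ 56.61%.

Labor force = employed + unemployed = 165.71 + 12.07 = 177.78 million.
Working-age population = 177.78 + 114.93 = 292.71 million.
Unemployment rate = 12.07 / 177.78 = 6.79%.
Employment-population ratio = 165.71 / 292.71 = 56.61%.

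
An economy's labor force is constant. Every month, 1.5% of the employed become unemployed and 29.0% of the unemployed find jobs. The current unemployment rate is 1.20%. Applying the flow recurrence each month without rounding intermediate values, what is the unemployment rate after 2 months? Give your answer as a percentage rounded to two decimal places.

With a fixed labor force, u_{t+1} = u_t + s·(1−u_t) − f·u_t = u_t·(1−s−f) + s.
Here 1−s−f = 0.695 and s = 0.015.
u_1 = 0.012000 × 0.695 + 0.015 = 0.023340.
u_2 = 0.023340 × 0.695 + 0.015 = 0.031221.

Unemployment rate after two months ≈ 3.12%.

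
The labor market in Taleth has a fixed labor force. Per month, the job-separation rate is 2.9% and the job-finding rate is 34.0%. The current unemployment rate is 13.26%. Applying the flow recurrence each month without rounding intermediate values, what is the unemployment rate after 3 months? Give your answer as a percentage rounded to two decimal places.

With a fixed labor force, u_{t+1} = u_t + s·(1−u_t) − f·u_t = u_t·(1−s−f) + s.
Here 1−s−f = 0.631 and s = 0.029.
u_1 = 0.132600 × 0.631 + 0.029 = 0.112671.
u_2 = 0.112671 × 0.631 + 0.029 = 0.100095.
u_3 = 0.100095 × 0.631 + 0.029 = 0.092160.

Unemployment rate after three months ≈ 9.22%.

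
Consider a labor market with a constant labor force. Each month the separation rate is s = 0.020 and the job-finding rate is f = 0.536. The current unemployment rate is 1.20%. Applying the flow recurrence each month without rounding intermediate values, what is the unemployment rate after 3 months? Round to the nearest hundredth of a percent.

With a fixed labor force, u_{t+1} = u_t + s·(1−u_t) − f·u_t = u_t·(1−s−f) + s.
Here 1−s−f = 0.444 and s = 0.020.
u_1 = 0.012000 × 0.444 + 0.020 = 0.025328.
u_2 = 0.025328 × 0.444 + 0.020 = 0.031246.
u_3 = 0.031246 × 0.444 + 0.020 = 0.033873.

Unemployment rate after three months ≈ 3.39%.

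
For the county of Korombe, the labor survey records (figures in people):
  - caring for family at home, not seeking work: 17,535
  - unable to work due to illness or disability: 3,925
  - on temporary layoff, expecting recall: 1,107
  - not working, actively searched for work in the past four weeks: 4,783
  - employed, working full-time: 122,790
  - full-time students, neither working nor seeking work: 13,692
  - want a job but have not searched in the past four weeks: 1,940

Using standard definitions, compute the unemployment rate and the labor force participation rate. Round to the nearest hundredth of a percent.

Employed = 122,790.
Unemployed = 1,107 + 4,783 = 5,890 (jobless and actively searching, or on temporary layoff).
Labor force = 122,790 + 5,890 = 128,680.
Not in labor force = 17,535 + 3,925 + 13,692 + 1,940 = 37,092 (those not working and not actively searching are outside the labor force — including those who want a job but have given up searching).
Civilian working-age population = 128,680 + 37,092 = 165,772.
Unemployment rate = 5,890 / 128,680 = 4.58%.
Labor force participation rate = 128,680 / 165,772 = 77.62%.

Unemployment rate ≈ 4.58%; labor force participation rate ≈ 77.62%.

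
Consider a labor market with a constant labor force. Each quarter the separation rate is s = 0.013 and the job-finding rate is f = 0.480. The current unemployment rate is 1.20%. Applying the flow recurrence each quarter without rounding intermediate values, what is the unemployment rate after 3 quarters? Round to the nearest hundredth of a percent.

Unemployment rate after three quarters ≈ 2.45%.

With a fixed labor force, u_{t+1} = u_t + s·(1−u_t) − f·u_t = u_t·(1−s−f) + s.
Here 1−s−f = 0.507 and s = 0.013.
u_1 = 0.012000 × 0.507 + 0.013 = 0.019084.
u_2 = 0.019084 × 0.507 + 0.013 = 0.022676.
u_3 = 0.022676 × 0.507 + 0.013 = 0.024497.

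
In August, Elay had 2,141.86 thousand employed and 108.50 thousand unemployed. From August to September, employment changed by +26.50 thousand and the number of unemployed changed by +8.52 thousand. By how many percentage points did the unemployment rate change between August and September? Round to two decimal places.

The unemployment rate changed by +0.30 percentage points.

August: labor force = 2,141.86 + 108.50 = 2,250.36; u = 108.50/2,250.36 = 4.82%.
September: labor force = 2,168.36 + 117.02 = 2,285.38; u = 117.02/2,285.38 = 5.12%.
Change = 5.12% − 4.82% = +0.30 pp.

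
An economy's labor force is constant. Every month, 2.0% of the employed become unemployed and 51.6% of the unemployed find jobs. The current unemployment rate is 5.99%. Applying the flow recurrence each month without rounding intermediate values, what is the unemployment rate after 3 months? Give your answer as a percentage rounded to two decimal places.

With a fixed labor force, u_{t+1} = u_t + s·(1−u_t) − f·u_t = u_t·(1−s−f) + s.
Here 1−s−f = 0.464 and s = 0.020.
u_1 = 0.059900 × 0.464 + 0.020 = 0.047794.
u_2 = 0.047794 × 0.464 + 0.020 = 0.042176.
u_3 = 0.042176 × 0.464 + 0.020 = 0.039570.

Unemployment rate after three months ≈ 3.96%.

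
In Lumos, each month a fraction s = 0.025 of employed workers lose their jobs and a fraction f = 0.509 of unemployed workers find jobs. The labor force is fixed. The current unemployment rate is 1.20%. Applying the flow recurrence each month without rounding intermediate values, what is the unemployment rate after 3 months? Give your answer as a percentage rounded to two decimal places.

With a fixed labor force, u_{t+1} = u_t + s·(1−u_t) − f·u_t = u_t·(1−s−f) + s.
Here 1−s−f = 0.466 and s = 0.025.
u_1 = 0.012000 × 0.466 + 0.025 = 0.030592.
u_2 = 0.030592 × 0.466 + 0.025 = 0.039256.
u_3 = 0.039256 × 0.466 + 0.025 = 0.043293.

Unemployment rate after three months ≈ 4.33%.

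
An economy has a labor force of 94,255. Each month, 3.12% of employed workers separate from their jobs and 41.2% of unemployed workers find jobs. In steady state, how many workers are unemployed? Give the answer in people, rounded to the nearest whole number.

About 6,635 are unemployed in steady state.

Steady-state unemployment rate u* = s/(s+f) = 3.12/(3.12+41.2) = 0.070397.
Unemployed = u* × labor force = 0.070397 × 94,255 ≈ 6,635.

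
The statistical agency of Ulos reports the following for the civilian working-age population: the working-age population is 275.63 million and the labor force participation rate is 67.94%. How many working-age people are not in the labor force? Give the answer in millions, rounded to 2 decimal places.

About 88.37 million are not in the labor force.

Share not in the labor force = 1 − 0.6794 = 0.3206.
Not in labor force = 0.3206 × 275.63 ≈ 88.37 million.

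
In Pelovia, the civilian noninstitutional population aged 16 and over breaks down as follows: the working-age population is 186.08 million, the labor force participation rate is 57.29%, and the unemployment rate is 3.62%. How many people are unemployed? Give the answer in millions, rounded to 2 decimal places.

About 3.86 million are unemployed.

Labor force = 0.5729 × 186.08 = 106.61 million.
Unemployed = 0.0362 × 106.61 ≈ 3.86 million.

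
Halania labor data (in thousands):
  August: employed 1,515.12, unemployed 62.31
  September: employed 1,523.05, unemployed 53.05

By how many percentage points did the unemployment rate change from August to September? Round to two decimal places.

The unemployment rate changed by −0.58 percentage points.

August: labor force = 1,515.12 + 62.31 = 1,577.43; u = 62.31/1,577.43 = 3.95%.
September: labor force = 1,523.05 + 53.05 = 1,576.10; u = 53.05/1,576.10 = 3.37%.
Change = 3.37% − 3.95% = −0.58 pp.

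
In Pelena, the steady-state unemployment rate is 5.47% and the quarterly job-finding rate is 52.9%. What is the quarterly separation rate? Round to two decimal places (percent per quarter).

From u* = s/(s+f): s = u·f/(1−u).
s = 0.0547 × 52.9 / (1 − 0.0547) = 2.8936 / 0.9453 ≈ 3.06% per quarter.

Separation rate ≈ 3.06% per quarter.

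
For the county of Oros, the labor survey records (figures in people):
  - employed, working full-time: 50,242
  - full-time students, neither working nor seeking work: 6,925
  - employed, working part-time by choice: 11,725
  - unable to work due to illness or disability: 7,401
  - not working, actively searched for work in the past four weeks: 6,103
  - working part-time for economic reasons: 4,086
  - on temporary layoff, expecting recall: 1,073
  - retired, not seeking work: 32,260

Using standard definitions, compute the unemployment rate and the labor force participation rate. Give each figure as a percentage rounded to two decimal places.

Unemployment rate ≈ 9.80%; labor force participation rate ≈ 61.12%.

Employed = 50,242 + 11,725 + 4,086 = 66,053 (anyone who worked, including part-time for economic reasons, counts as employed).
Unemployed = 6,103 + 1,073 = 7,176 (jobless and actively searching, or on temporary layoff).
Labor force = 66,053 + 7,176 = 73,229.
Not in labor force = 6,925 + 7,401 + 32,260 = 46,586 (those not working and not actively searching are outside the labor force).
Civilian working-age population = 73,229 + 46,586 = 119,815.
Unemployment rate = 7,176 / 73,229 = 9.80%.
Labor force participation rate = 73,229 / 119,815 = 61.12%.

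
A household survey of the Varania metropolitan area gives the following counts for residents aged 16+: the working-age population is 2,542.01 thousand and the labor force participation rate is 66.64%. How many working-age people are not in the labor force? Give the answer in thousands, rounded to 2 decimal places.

Share not in the labor force = 1 − 0.6664 = 0.3336.
Not in labor force = 0.3336 × 2,542.01 ≈ 848.01 thousand.

About 848.01 thousand are not in the labor force.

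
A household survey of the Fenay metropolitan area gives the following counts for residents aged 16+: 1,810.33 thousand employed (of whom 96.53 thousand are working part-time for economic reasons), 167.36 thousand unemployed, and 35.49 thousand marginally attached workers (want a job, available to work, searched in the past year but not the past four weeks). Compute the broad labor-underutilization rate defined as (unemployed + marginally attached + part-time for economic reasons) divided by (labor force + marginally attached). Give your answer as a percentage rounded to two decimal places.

Broad underutilization rate ≈ 14.87%.

Labor force = 1,810.33 + 167.36 = 1,977.69 thousand.
Numerator = 167.36 + 35.49 + 96.53 = 299.38 thousand.
Denominator = 1,977.69 + 35.49 = 2,013.18 thousand.
Broad rate = 299.38 / 2,013.18 = 14.87%.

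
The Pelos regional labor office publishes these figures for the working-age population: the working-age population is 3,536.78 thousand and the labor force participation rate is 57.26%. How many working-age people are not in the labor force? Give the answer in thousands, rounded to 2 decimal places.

Share not in the labor force = 1 − 0.5726 = 0.4274.
Not in labor force = 0.4274 × 3,536.78 ≈ 1,511.62 thousand.

About 1,511.62 thousand are not in the labor force.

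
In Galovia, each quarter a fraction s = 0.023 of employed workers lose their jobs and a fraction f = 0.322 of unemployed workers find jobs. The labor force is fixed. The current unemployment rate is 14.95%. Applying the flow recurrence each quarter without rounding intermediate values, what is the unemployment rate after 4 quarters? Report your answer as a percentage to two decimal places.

With a fixed labor force, u_{t+1} = u_t + s·(1−u_t) − f·u_t = u_t·(1−s−f) + s.
Here 1−s−f = 0.655 and s = 0.023.
u_1 = 0.149500 × 0.655 + 0.023 = 0.120922.
u_2 = 0.120922 × 0.655 + 0.023 = 0.102204.
u_3 = 0.102204 × 0.655 + 0.023 = 0.089944.
u_4 = 0.089944 × 0.655 + 0.023 = 0.081913.

Unemployment rate after four quarters ≈ 8.19%.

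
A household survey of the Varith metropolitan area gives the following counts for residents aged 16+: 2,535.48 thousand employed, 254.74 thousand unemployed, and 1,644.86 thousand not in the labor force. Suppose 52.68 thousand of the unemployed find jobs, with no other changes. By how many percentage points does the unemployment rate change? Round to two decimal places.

Initially, labor force = 2,535.48 + 254.74 = 2,790.22 thousand, so u = 254.74/2,790.22 = 9.13%.
After the change, unemployed falls and employed rises by 52.68; labor force unchanged → E = 2,588.16, U = 202.06, labor force = 2,790.22 thousand.
New unemployment rate = 202.06 / 2,790.22 = 7.24%.
Change = 7.24% − 9.13% = −1.89 percentage points.

The unemployment rate changes by −1.89 percentage points.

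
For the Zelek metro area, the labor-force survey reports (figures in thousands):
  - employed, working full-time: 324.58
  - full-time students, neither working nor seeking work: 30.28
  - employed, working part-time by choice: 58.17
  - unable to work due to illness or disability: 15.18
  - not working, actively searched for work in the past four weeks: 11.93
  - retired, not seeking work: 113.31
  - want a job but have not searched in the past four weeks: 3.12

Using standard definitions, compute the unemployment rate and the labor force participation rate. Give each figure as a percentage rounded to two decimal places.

Employed = 324.58 + 58.17 = 382.75 thousand.
Unemployed = 11.93 thousand.
Labor force = 382.75 + 11.93 = 394.68 thousand.
Not in labor force = 30.28 + 15.18 + 113.31 + 3.12 = 161.89 thousand (those not working and not actively searching are outside the labor force — including those who want a job but have given up searching).
Civilian working-age population = 394.68 + 161.89 = 556.57 thousand.
Unemployment rate = 11.93 / 394.68 = 3.02%.
Labor force participation rate = 394.68 / 556.57 = 70.91%.

Unemployment rate ≈ 3.02%; labor force participation rate ≈ 70.91%.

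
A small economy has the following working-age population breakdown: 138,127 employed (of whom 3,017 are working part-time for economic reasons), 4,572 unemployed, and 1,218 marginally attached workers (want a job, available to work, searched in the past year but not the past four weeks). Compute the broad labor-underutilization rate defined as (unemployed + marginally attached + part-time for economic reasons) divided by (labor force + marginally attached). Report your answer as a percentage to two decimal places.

Labor force = 138,127 + 4,572 = 142,699.
Numerator = 4,572 + 1,218 + 3,017 = 8,807.
Denominator = 142,699 + 1,218 = 143,917.
Broad rate = 8,807 / 143,917 = 6.12%.

Broad underutilization rate ≈ 6.12%.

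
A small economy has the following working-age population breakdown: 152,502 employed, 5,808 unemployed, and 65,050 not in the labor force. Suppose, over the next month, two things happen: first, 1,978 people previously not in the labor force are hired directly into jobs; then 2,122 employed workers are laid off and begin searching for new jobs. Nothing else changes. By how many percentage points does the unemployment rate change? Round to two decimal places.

The unemployment rate changes by +1.28 percentage points.

Initially, labor force = 152,502 + 5,808 = 158,310, so u = 5,808/158,310 = 3.67%.
After the first change, employed and labor force both rise by 1,978; unemployed unchanged → E = 154,480, U = 5,808, labor force = 160,288.
After the second change, employed falls and unemployed rises by 2,122; labor force unchanged → E = 152,358, U = 7,930, labor force = 160,288.
New unemployment rate = 7,930 / 160,288 = 4.95%.
Change = 4.95% − 3.67% = +1.28 percentage points.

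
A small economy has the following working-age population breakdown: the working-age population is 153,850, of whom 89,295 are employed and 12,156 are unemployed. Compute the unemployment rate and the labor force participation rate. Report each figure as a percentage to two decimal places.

Unemployment rate ≈ 11.98%; labor force participation rate ≈ 65.94%.

Labor force = employed + unemployed = 89,295 + 12,156 = 101,451.
Unemployment rate = 12,156 / 101,451 = 11.98%.
Labor force participation rate = 101,451 / 153,850 = 65.94%.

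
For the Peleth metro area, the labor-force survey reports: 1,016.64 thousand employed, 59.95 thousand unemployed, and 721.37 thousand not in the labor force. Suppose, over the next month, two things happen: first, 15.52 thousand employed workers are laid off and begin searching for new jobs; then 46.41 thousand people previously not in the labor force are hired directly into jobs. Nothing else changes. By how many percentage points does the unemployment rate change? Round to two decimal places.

Initially, labor force = 1,016.64 + 59.95 = 1,076.59 thousand, so u = 59.95/1,076.59 = 5.57%.
After the first change, employed falls and unemployed rises by 15.52; labor force unchanged → E = 1,001.12, U = 75.47, labor force = 1,076.59 thousand.
After the second change, employed and labor force both rise by 46.41; unemployed unchanged → E = 1,047.53, U = 75.47, labor force = 1,123.00 thousand.
New unemployment rate = 75.47 / 1,123.00 = 6.72%.
Change = 6.72% − 5.57% = +1.15 percentage points.

The unemployment rate changes by +1.15 percentage points.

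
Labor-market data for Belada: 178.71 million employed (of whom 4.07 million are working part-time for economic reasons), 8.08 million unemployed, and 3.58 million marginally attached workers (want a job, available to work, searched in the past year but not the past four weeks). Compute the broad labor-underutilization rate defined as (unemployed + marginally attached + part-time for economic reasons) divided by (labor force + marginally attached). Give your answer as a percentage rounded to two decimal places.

Broad underutilization rate ≈ 8.26%.

Labor force = 178.71 + 8.08 = 186.79 million.
Numerator = 8.08 + 3.58 + 4.07 = 15.73 million.
Denominator = 186.79 + 3.58 = 190.37 million.
Broad rate = 15.73 / 190.37 = 8.26%.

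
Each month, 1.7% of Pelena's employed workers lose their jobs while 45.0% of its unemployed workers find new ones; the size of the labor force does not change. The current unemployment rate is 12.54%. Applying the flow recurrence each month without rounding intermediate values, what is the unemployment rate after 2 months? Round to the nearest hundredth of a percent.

Unemployment rate after two months ≈ 6.17%.

With a fixed labor force, u_{t+1} = u_t + s·(1−u_t) − f·u_t = u_t·(1−s−f) + s.
Here 1−s−f = 0.533 and s = 0.017.
u_1 = 0.125400 × 0.533 + 0.017 = 0.083838.
u_2 = 0.083838 × 0.533 + 0.017 = 0.061686.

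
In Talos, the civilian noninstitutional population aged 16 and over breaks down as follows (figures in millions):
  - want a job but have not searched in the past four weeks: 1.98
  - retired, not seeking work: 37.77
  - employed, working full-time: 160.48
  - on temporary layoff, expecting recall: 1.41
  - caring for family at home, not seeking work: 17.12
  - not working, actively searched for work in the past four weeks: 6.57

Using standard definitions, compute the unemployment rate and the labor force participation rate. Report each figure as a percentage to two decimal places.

Employed = 160.48 million.
Unemployed = 1.41 + 6.57 = 7.98 million (jobless and actively searching, or on temporary layoff).
Labor force = 160.48 + 7.98 = 168.46 million.
Not in labor force = 1.98 + 37.77 + 17.12 = 56.87 million (those not working and not actively searching are outside the labor force — including those who want a job but have given up searching).
Civilian working-age population = 168.46 + 56.87 = 225.33 million.
Unemployment rate = 7.98 / 168.46 = 4.74%.
Labor force participation rate = 168.46 / 225.33 = 74.76%.

Unemployment rate ≈ 4.74%; labor force participation rate ≈ 74.76%.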